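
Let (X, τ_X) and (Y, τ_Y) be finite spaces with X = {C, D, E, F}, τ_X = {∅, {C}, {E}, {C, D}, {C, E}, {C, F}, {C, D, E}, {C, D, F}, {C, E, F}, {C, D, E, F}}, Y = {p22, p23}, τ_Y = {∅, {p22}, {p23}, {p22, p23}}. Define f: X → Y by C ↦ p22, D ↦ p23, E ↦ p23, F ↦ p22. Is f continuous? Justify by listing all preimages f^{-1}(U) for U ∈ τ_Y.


f is NOT continuous.

Compute f^{-1}(U) for each U ∈ τ_Y:
  U = ∅: f^{-1}(U) = ∅ ∈ τ_X ✓.
  U = {p22}: f^{-1}(U) = {C, F} ∈ τ_X ✓.
  U = {p23}: f^{-1}(U) = {D, E} ∉ τ_X ✗.
  U = {p22, p23}: f^{-1}(U) = {C, D, E, F} ∈ τ_X ✓.
Found U = {p23} with f^{-1}(U) = {D, E} not in τ_X. Therefore f is NOT continuous.


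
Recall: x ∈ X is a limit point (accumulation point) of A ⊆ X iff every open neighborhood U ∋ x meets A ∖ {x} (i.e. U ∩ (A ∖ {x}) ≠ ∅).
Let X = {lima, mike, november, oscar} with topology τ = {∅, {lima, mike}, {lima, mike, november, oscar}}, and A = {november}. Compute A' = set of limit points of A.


A' = {oscar}

For each x ∈ X, list the open sets U ∈ τ with x ∈ U, then check whether U ∩ (A ∖ {x}) ≠ ∅ for every such U.
  x = lima: open {lima, mike} ∋ x has {lima, mike} ∩ (A ∖ {lima}) = ∅, so x is NOT a limit point.
  x = mike: open {lima, mike} ∋ x has {lima, mike} ∩ (A ∖ {mike}) = ∅, so x is NOT a limit point.
  x = november: open {lima, mike, november, oscar} ∋ x has {lima, mike, november, oscar} ∩ (A ∖ {november}) = ∅, so x is NOT a limit point.
  x = oscar: opens ∋ x are {lima, mike, november, oscar}; each meets A ∖ {oscar}, so x IS a limit point.
Collecting: A' = {oscar}.


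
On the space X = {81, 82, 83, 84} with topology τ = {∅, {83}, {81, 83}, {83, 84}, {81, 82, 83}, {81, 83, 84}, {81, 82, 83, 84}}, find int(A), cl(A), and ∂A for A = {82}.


int(A) = ∅, cl(A) = {82}, ∂A = {82}.

Closed sets in (X, τ) are complements of opens:
  closed(X, τ) = {∅, {82}, {84}, {81, 82}, {82, 84}, {81, 82, 84}, {81, 82, 83, 84}}.
int(A) = ⋃ {U ∈ τ : U ⊆ A}. Opens contained in A: ∅.
Taking the union of these: int(A) = ∅.
cl(A) = ⋂ {C closed : A ⊆ C}. Closed sets containing A: {82}, {81, 82}, {82, 84}, {81, 82, 84}, {81, 82, 83, 84}.
Intersecting these: cl(A) = {82}.
∂A = cl(A) ∖ int(A) = {82} ∖ ∅ = {82}.


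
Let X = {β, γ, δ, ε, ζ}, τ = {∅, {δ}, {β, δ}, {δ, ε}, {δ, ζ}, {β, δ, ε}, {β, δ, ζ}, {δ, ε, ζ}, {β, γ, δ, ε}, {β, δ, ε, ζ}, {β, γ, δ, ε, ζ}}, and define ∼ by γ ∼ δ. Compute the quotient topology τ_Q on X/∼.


X/∼ = {[β], [γ=δ], [ε], [ζ]}; |τ_Q| = 3.

Equivalence classes: [β], [γ=δ], [ε], [ζ].
Quotient map π: X → X/∼ sends β ↦ [β], γ ↦ [γ=δ], δ ↦ [γ=δ], ε ↦ [ε], ζ ↦ [ζ].
For each subset V ⊆ X/∼, compute π^{-1}(V) ⊆ X and check whether π^{-1}(V) ∈ τ. V is open in τ_Q iff π^{-1}(V) ∈ τ.
  V = {}: π^{-1}(V) = ∅ ∈ τ ✓.
  V = {[β]}: π^{-1}(V) = {β} ∉ τ ✗.
  V = {[γ=δ]}: π^{-1}(V) = {γ, δ} ∉ τ ✗.
  V = {[β], [γ=δ]}: π^{-1}(V) = {β, γ, δ} ∉ τ ✗.
  V = {[ε]}: π^{-1}(V) = {ε} ∉ τ ✗.
  V = {[β], [ε]}: π^{-1}(V) = {β, ε} ∉ τ ✗.
  V = {[γ=δ], [ε]}: π^{-1}(V) = {γ, δ, ε} ∉ τ ✗.
  V = {[β], [γ=δ], [ε]}: π^{-1}(V) = {β, γ, δ, ε} ∈ τ ✓.
  V = {[ζ]}: π^{-1}(V) = {ζ} ∉ τ ✗.
  V = {[β], [ζ]}: π^{-1}(V) = {β, ζ} ∉ τ ✗.
  V = {[γ=δ], [ζ]}: π^{-1}(V) = {γ, δ, ζ} ∉ τ ✗.
  V = {[β], [γ=δ], [ζ]}: π^{-1}(V) = {β, γ, δ, ζ} ∉ τ ✗.
  V = {[ε], [ζ]}: π^{-1}(V) = {ε, ζ} ∉ τ ✗.
  V = {[β], [ε], [ζ]}: π^{-1}(V) = {β, ε, ζ} ∉ τ ✗.
  V = {[γ=δ], [ε], [ζ]}: π^{-1}(V) = {γ, δ, ε, ζ} ∉ τ ✗.
  V = {[β], [γ=δ], [ε], [ζ]}: π^{-1}(V) = {β, γ, δ, ε, ζ} ∈ τ ✓.
Open sets in the quotient: τ_Q = {{}, {[β], [γ=δ], [ε]}, {[β], [γ=δ], [ε], [ζ]}} (3 elements).


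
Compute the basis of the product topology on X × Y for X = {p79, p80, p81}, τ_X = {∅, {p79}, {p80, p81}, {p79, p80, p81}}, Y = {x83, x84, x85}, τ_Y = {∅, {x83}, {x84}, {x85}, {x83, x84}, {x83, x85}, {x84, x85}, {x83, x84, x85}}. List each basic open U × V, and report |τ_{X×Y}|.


Basis B = {∅ × ∅, {p79} × {x83}, {p79} × {x84}, {p79} × {x85}, {p79} × {x83, x84}, {p79} × {x83, x85}, {p79} × {x84, x85}, {p80, p81} × {x83}, {p80, p81} × {x84}, {p80, p81} × {x85}, {p79} × {x83, x84, x85}, {p79, p80, p81} × {x83}, {p79, p80, p81} × {x84}, {p79, p80, p81} × {x85}, {p80, p81} × {x83, x84}, {p80, p81} × {x83, x85}, {p80, p81} × {x84, x85}, {p79, p80, p81} × {x83, x84}, {p79, p80, p81} × {x83, x85}, {p79, p80, p81} × {x84, x85}, {p80, p81} × {x83, x84, x85}, {p79, p80, p81} × {x83, x84, x85}}; |τ_{X×Y}| = 64.

Enumerate products U × V with U ∈ τ_X, V ∈ τ_Y (deduplicated):
  ∅ × ∅ = {} (∅)
  {p79} × {x83} = {(p79,x83)}
  {p79} × {x84} = {(p79,x84)}
  {p79} × {x85} = {(p79,x85)}
  {p79} × {x83, x84} = {(p79,x83), (p79,x84)}
  {p79} × {x83, x85} = {(p79,x83), (p79,x85)}
  {p79} × {x84, x85} = {(p79,x84), (p79,x85)}
  {p80, p81} × {x83} = {(p80,x83), (p81,x83)}
  {p80, p81} × {x84} = {(p80,x84), (p81,x84)}
  {p80, p81} × {x85} = {(p80,x85), (p81,x85)}
  {p79} × {x83, x84, x85} = {(p79,x83), (p79,x84), (p79,x85)}
  {p79, p80, p81} × {x83} = {(p79,x83), (p80,x83), (p81,x83)}
  {p79, p80, p81} × {x84} = {(p79,x84), (p80,x84), (p81,x84)}
  {p79, p80, p81} × {x85} = {(p79,x85), (p80,x85), (p81,x85)}
  {p80, p81} × {x83, x84} = {(p80,x83), (p80,x84), (p81,x83), (p81,x84)}
  {p80, p81} × {x83, x85} = {(p80,x83), (p80,x85), (p81,x83), (p81,x85)}
  {p80, p81} × {x84, x85} = {(p80,x84), (p80,x85), (p81,x84), (p81,x85)}
  {p79, p80, p81} × {x83, x84} = {(p79,x83), (p79,x84), (p80,x83), (p80,x84), (p81,x83), (p81,x84)}
  {p79, p80, p81} × {x83, x85} = {(p79,x83), (p79,x85), (p80,x83), (p80,x85), (p81,x83), (p81,x85)}
  {p79, p80, p81} × {x84, x85} = {(p79,x84), (p79,x85), (p80,x84), (p80,x85), (p81,x84), (p81,x85)}
  {p80, p81} × {x83, x84, x85} = {(p80,x83), (p80,x84), (p80,x85), (p81,x83), (p81,x84), (p81,x85)}
  {p79, p80, p81} × {x83, x84, x85} = {(p79,x83), (p79,x84), (p79,x85), (p80,x83), (p80,x84), (p80,x85), (p81,x83), (p81,x84), (p81,x85)}
These 22 distinct sets form the basis B.
Close under arbitrary unions to get τ_{X×Y}; counting gives |τ_{X×Y}| = 64.


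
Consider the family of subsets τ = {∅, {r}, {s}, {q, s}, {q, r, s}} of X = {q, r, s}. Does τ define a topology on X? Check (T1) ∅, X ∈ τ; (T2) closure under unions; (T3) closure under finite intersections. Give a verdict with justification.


τ is NOT a topology on X.

Axiom (T1): ∅ ∈ τ? Yes; X ∈ τ? Yes.
Axiom (T2/T3): check pairwise unions and intersections of members of τ.
Counterexample for (T2): {r} ∪ {s} = {r, s} ∉ τ. Therefore τ is NOT a topology.


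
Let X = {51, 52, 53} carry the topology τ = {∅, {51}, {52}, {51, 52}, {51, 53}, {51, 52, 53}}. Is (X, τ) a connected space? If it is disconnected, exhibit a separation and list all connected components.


(X, τ) is disconnected; components = [{52}, {51, 53}].

Find clopen sets (U ∈ τ with X ∖ U ∈ τ):
  U = ∅, X ∖ U = {51, 52, 53} — both open, so U is clopen.
  U = {52}, X ∖ U = {51, 53} — both open, so U is clopen.
  U = {51, 53}, X ∖ U = {52} — both open, so U is clopen.
  U = {51, 52, 53}, X ∖ U = ∅ — both open, so U is clopen.
Nontrivial clopen(s) exist: e.g. {52}. So (X, τ) is disconnected.
Compute connected components by grouping points that agree on all clopens:
  component: {52}
  component: {51, 53}


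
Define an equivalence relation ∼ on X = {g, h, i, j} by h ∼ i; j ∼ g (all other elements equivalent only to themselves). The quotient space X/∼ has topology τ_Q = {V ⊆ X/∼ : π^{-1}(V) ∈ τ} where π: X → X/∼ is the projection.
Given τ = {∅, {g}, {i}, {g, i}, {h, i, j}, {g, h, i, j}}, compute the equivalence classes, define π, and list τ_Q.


X/∼ = {[g=j], [h=i]}; |τ_Q| = 2.

Equivalence classes: [g=j], [h=i].
Quotient map π: X → X/∼ sends g ↦ [g=j], h ↦ [h=i], i ↦ [h=i], j ↦ [g=j].
For each subset V ⊆ X/∼, compute π^{-1}(V) ⊆ X and check whether π^{-1}(V) ∈ τ. V is open in τ_Q iff π^{-1}(V) ∈ τ.
  V = {}: π^{-1}(V) = ∅ ∈ τ ✓.
  V = {[g=j]}: π^{-1}(V) = {g, j} ∉ τ ✗.
  V = {[h=i]}: π^{-1}(V) = {h, i} ∉ τ ✗.
  V = {[g=j], [h=i]}: π^{-1}(V) = {g, h, i, j} ∈ τ ✓.
Open sets in the quotient: τ_Q = {{}, {[g=j], [h=i]}} (2 elements).


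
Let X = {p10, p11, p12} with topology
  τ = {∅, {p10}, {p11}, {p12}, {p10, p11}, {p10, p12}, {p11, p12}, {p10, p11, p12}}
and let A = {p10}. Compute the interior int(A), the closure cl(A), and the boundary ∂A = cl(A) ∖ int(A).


int(A) = {p10}, cl(A) = {p10}, ∂A = ∅.

Closed sets in (X, τ) are complements of opens:
  closed(X, τ) = {∅, {p10}, {p11}, {p12}, {p10, p11}, {p10, p12}, {p11, p12}, {p10, p11, p12}}.
int(A) = ⋃ {U ∈ τ : U ⊆ A}. Opens contained in A: ∅, {p10}.
Taking the union of these: int(A) = {p10}.
cl(A) = ⋂ {C closed : A ⊆ C}. Closed sets containing A: {p10}, {p10, p11}, {p10, p12}, {p10, p11, p12}.
Intersecting these: cl(A) = {p10}.
∂A = cl(A) ∖ int(A) = {p10} ∖ {p10} = ∅.


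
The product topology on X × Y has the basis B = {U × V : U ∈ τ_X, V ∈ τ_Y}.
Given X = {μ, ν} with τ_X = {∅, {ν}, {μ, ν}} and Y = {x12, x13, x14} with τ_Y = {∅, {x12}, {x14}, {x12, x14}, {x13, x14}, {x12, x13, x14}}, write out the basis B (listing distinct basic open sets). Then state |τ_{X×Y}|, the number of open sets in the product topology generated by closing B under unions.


Basis B = {∅ × ∅, {ν} × {x12}, {ν} × {x14}, {μ, ν} × {x12}, {μ, ν} × {x14}, {ν} × {x12, x14}, {ν} × {x13, x14}, {ν} × {x12, x13, x14}, {μ, ν} × {x12, x14}, {μ, ν} × {x13, x14}, {μ, ν} × {x12, x13, x14}}; |τ_{X×Y}| = 18.

Enumerate products U × V with U ∈ τ_X, V ∈ τ_Y (deduplicated):
  ∅ × ∅ = {} (∅)
  {ν} × {x12} = {(ν,x12)}
  {ν} × {x14} = {(ν,x14)}
  {μ, ν} × {x12} = {(μ,x12), (ν,x12)}
  {μ, ν} × {x14} = {(μ,x14), (ν,x14)}
  {ν} × {x12, x14} = {(ν,x12), (ν,x14)}
  {ν} × {x13, x14} = {(ν,x13), (ν,x14)}
  {ν} × {x12, x13, x14} = {(ν,x12), (ν,x13), (ν,x14)}
  {μ, ν} × {x12, x14} = {(μ,x12), (μ,x14), (ν,x12), (ν,x14)}
  {μ, ν} × {x13, x14} = {(μ,x13), (μ,x14), (ν,x13), (ν,x14)}
  {μ, ν} × {x12, x13, x14} = {(μ,x12), (μ,x13), (μ,x14), (ν,x12), (ν,x13), (ν,x14)}
These 11 distinct sets form the basis B.
Close under arbitrary unions to get τ_{X×Y}; counting gives |τ_{X×Y}| = 18.


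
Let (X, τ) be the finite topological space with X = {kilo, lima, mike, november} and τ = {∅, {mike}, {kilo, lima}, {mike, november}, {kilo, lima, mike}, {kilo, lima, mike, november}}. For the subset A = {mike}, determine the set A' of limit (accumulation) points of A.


A' = {november}

For each x ∈ X, list the open sets U ∈ τ with x ∈ U, then check whether U ∩ (A ∖ {x}) ≠ ∅ for every such U.
  x = kilo: open {kilo, lima} ∋ x has {kilo, lima} ∩ (A ∖ {kilo}) = ∅, so x is NOT a limit point.
  x = lima: open {kilo, lima} ∋ x has {kilo, lima} ∩ (A ∖ {lima}) = ∅, so x is NOT a limit point.
  x = mike: open {mike} ∋ x has {mike} ∩ (A ∖ {mike}) = ∅, so x is NOT a limit point.
  x = november: opens ∋ x are {mike, november}, {kilo, lima, mike, november}; each meets A ∖ {november}, so x IS a limit point.
Collecting: A' = {november}.


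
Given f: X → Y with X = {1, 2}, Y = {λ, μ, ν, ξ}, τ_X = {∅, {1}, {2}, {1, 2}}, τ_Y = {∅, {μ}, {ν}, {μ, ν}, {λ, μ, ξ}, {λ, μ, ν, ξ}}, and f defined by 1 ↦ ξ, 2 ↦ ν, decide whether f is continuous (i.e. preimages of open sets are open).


f IS continuous.

Compute f^{-1}(U) for each U ∈ τ_Y:
  U = ∅: f^{-1}(U) = ∅ ∈ τ_X ✓.
  U = {μ}: f^{-1}(U) = ∅ ∈ τ_X ✓.
  U = {ν}: f^{-1}(U) = {2} ∈ τ_X ✓.
  U = {μ, ν}: f^{-1}(U) = {2} ∈ τ_X ✓.
  U = {λ, μ, ξ}: f^{-1}(U) = {1} ∈ τ_X ✓.
  U = {λ, μ, ν, ξ}: f^{-1}(U) = {1, 2} ∈ τ_X ✓.
Every preimage lies in τ_X, so f IS continuous.


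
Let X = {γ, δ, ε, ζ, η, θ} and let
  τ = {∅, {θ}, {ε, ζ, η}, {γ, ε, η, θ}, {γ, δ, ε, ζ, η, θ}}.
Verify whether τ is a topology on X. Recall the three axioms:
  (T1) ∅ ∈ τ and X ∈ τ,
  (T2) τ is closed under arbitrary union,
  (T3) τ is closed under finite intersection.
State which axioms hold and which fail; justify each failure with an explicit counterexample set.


τ is NOT a topology on X.

Axiom (T1): ∅ ∈ τ? Yes; X ∈ τ? Yes.
Axiom (T2/T3): check pairwise unions and intersections of members of τ.
Counterexample for (T2): {θ} ∪ {ε, ζ, η} = {ε, ζ, η, θ} ∉ τ. Therefore τ is NOT a topology.


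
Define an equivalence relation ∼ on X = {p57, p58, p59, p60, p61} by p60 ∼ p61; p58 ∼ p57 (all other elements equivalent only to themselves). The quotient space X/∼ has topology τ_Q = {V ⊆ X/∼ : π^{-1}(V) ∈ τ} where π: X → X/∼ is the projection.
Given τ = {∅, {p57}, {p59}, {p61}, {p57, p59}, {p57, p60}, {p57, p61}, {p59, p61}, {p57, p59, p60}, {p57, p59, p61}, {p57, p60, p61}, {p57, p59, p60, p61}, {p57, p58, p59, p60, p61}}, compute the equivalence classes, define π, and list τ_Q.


X/∼ = {[p57=p58], [p59], [p60=p61]}; |τ_Q| = 3.

Equivalence classes: [p57=p58], [p59], [p60=p61].
Quotient map π: X → X/∼ sends p57 ↦ [p57=p58], p58 ↦ [p57=p58], p59 ↦ [p59], p60 ↦ [p60=p61], p61 ↦ [p60=p61].
For each subset V ⊆ X/∼, compute π^{-1}(V) ⊆ X and check whether π^{-1}(V) ∈ τ. V is open in τ_Q iff π^{-1}(V) ∈ τ.
  V = {}: π^{-1}(V) = ∅ ∈ τ ✓.
  V = {[p57=p58]}: π^{-1}(V) = {p57, p58} ∉ τ ✗.
  V = {[p59]}: π^{-1}(V) = {p59} ∈ τ ✓.
  V = {[p57=p58], [p59]}: π^{-1}(V) = {p57, p58, p59} ∉ τ ✗.
  V = {[p60=p61]}: π^{-1}(V) = {p60, p61} ∉ τ ✗.
  V = {[p57=p58], [p60=p61]}: π^{-1}(V) = {p57, p58, p60, p61} ∉ τ ✗.
  V = {[p59], [p60=p61]}: π^{-1}(V) = {p59, p60, p61} ∉ τ ✗.
  V = {[p57=p58], [p59], [p60=p61]}: π^{-1}(V) = {p57, p58, p59, p60, p61} ∈ τ ✓.
Open sets in the quotient: τ_Q = {{}, {[p59]}, {[p57=p58], [p59], [p60=p61]}} (3 elements).


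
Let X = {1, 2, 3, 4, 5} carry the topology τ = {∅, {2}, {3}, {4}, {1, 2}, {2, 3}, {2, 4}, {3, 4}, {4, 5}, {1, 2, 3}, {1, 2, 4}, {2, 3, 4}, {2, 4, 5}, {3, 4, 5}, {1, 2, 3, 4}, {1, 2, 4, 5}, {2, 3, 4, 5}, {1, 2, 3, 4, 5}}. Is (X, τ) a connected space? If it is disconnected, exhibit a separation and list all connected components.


(X, τ) is disconnected; components = [{3}, {1, 2}, {4, 5}].

Find clopen sets (U ∈ τ with X ∖ U ∈ τ):
  U = ∅, X ∖ U = {1, 2, 3, 4, 5} — both open, so U is clopen.
  U = {3}, X ∖ U = {1, 2, 4, 5} — both open, so U is clopen.
  U = {1, 2}, X ∖ U = {3, 4, 5} — both open, so U is clopen.
  U = {4, 5}, X ∖ U = {1, 2, 3} — both open, so U is clopen.
  U = {1, 2, 3}, X ∖ U = {4, 5} — both open, so U is clopen.
  U = {3, 4, 5}, X ∖ U = {1, 2} — both open, so U is clopen.
  U = {1, 2, 4, 5}, X ∖ U = {3} — both open, so U is clopen.
  U = {1, 2, 3, 4, 5}, X ∖ U = ∅ — both open, so U is clopen.
Nontrivial clopen(s) exist: e.g. {1, 2, 3}. So (X, τ) is disconnected.
Compute connected components by grouping points that agree on all clopens:
  component: {3}
  component: {1, 2}
  component: {4, 5}


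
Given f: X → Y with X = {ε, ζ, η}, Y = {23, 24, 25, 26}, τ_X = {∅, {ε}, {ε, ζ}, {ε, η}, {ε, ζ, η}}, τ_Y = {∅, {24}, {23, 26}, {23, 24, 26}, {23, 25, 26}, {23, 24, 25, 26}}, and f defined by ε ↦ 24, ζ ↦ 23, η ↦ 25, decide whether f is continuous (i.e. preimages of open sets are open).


f is NOT continuous.

Compute f^{-1}(U) for each U ∈ τ_Y:
  U = ∅: f^{-1}(U) = ∅ ∈ τ_X ✓.
  U = {24}: f^{-1}(U) = {ε} ∈ τ_X ✓.
  U = {23, 26}: f^{-1}(U) = {ζ} ∉ τ_X ✗.
  U = {23, 24, 26}: f^{-1}(U) = {ε, ζ} ∈ τ_X ✓.
  U = {23, 25, 26}: f^{-1}(U) = {ζ, η} ∉ τ_X ✗.
  U = {23, 24, 25, 26}: f^{-1}(U) = {ε, ζ, η} ∈ τ_X ✓.
Found U = {23, 26} with f^{-1}(U) = {ζ} not in τ_X. Therefore f is NOT continuous.


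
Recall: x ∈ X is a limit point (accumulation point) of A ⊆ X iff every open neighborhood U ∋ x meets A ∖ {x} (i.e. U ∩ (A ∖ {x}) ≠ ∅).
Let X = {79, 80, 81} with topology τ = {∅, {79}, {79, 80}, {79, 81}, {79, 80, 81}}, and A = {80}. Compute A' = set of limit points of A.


A' = ∅

For each x ∈ X, list the open sets U ∈ τ with x ∈ U, then check whether U ∩ (A ∖ {x}) ≠ ∅ for every such U.
  x = 79: open {79} ∋ x has {79} ∩ (A ∖ {79}) = ∅, so x is NOT a limit point.
  x = 80: open {79, 80} ∋ x has {79, 80} ∩ (A ∖ {80}) = ∅, so x is NOT a limit point.
  x = 81: open {79, 81} ∋ x has {79, 81} ∩ (A ∖ {81}) = ∅, so x is NOT a limit point.
Collecting: A' = ∅.


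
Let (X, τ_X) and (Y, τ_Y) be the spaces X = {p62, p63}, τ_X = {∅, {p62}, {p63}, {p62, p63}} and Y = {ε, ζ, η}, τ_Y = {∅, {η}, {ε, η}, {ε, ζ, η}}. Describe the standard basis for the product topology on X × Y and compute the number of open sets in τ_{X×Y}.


Basis B = {∅ × ∅, {p62} × {η}, {p63} × {η}, {p62} × {ε, η}, {p62, p63} × {η}, {p63} × {ε, η}, {p62} × {ε, ζ, η}, {p63} × {ε, ζ, η}, {p62, p63} × {ε, η}, {p62, p63} × {ε, ζ, η}}; |τ_{X×Y}| = 16.

Enumerate products U × V with U ∈ τ_X, V ∈ τ_Y (deduplicated):
  ∅ × ∅ = {} (∅)
  {p62} × {η} = {(p62,η)}
  {p63} × {η} = {(p63,η)}
  {p62} × {ε, η} = {(p62,ε), (p62,η)}
  {p62, p63} × {η} = {(p62,η), (p63,η)}
  {p63} × {ε, η} = {(p63,ε), (p63,η)}
  {p62} × {ε, ζ, η} = {(p62,ε), (p62,ζ), (p62,η)}
  {p63} × {ε, ζ, η} = {(p63,ε), (p63,ζ), (p63,η)}
  {p62, p63} × {ε, η} = {(p62,ε), (p62,η), (p63,ε), (p63,η)}
  {p62, p63} × {ε, ζ, η} = {(p62,ε), (p62,ζ), (p62,η), (p63,ε), (p63,ζ), (p63,η)}
These 10 distinct sets form the basis B.
Close under arbitrary unions to get τ_{X×Y}; counting gives |τ_{X×Y}| = 16.


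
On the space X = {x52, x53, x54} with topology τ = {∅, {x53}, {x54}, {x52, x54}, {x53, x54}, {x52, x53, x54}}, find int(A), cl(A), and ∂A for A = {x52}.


int(A) = ∅, cl(A) = {x52}, ∂A = {x52}.

Closed sets in (X, τ) are complements of opens:
  closed(X, τ) = {∅, {x52}, {x53}, {x52, x53}, {x52, x54}, {x52, x53, x54}}.
int(A) = ⋃ {U ∈ τ : U ⊆ A}. Opens contained in A: ∅.
Taking the union of these: int(A) = ∅.
cl(A) = ⋂ {C closed : A ⊆ C}. Closed sets containing A: {x52}, {x52, x53}, {x52, x54}, {x52, x53, x54}.
Intersecting these: cl(A) = {x52}.
∂A = cl(A) ∖ int(A) = {x52} ∖ ∅ = {x52}.


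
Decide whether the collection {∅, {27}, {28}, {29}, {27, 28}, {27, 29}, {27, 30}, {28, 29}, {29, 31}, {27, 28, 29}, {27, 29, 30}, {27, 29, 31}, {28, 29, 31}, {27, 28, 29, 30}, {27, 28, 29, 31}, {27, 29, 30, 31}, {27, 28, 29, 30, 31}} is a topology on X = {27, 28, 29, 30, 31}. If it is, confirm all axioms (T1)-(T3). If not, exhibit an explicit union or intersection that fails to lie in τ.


τ is NOT a topology on X.

Axiom (T1): ∅ ∈ τ? Yes; X ∈ τ? Yes.
Axiom (T2/T3): check pairwise unions and intersections of members of τ.
Counterexample for (T2): {28} ∪ {27, 30} = {27, 28, 30} ∉ τ. Therefore τ is NOT a topology.


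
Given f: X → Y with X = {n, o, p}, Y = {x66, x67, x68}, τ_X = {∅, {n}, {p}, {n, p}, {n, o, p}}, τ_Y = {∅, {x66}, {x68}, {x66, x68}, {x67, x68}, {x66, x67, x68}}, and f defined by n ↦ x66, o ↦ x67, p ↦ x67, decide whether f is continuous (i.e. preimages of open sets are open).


f is NOT continuous.

Compute f^{-1}(U) for each U ∈ τ_Y:
  U = ∅: f^{-1}(U) = ∅ ∈ τ_X ✓.
  U = {x66}: f^{-1}(U) = {n} ∈ τ_X ✓.
  U = {x68}: f^{-1}(U) = ∅ ∈ τ_X ✓.
  U = {x66, x68}: f^{-1}(U) = {n} ∈ τ_X ✓.
  U = {x67, x68}: f^{-1}(U) = {o, p} ∉ τ_X ✗.
  U = {x66, x67, x68}: f^{-1}(U) = {n, o, p} ∈ τ_X ✓.
Found U = {x67, x68} with f^{-1}(U) = {o, p} not in τ_X. Therefore f is NOT continuous.


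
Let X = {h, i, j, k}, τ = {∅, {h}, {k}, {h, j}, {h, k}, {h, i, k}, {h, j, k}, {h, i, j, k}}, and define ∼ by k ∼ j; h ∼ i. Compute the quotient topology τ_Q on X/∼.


X/∼ = {[h=i], [j=k]}; |τ_Q| = 2.

Equivalence classes: [h=i], [j=k].
Quotient map π: X → X/∼ sends h ↦ [h=i], i ↦ [h=i], j ↦ [j=k], k ↦ [j=k].
For each subset V ⊆ X/∼, compute π^{-1}(V) ⊆ X and check whether π^{-1}(V) ∈ τ. V is open in τ_Q iff π^{-1}(V) ∈ τ.
  V = {}: π^{-1}(V) = ∅ ∈ τ ✓.
  V = {[h=i]}: π^{-1}(V) = {h, i} ∉ τ ✗.
  V = {[j=k]}: π^{-1}(V) = {j, k} ∉ τ ✗.
  V = {[h=i], [j=k]}: π^{-1}(V) = {h, i, j, k} ∈ τ ✓.
Open sets in the quotient: τ_Q = {{}, {[h=i], [j=k]}} (2 elements).


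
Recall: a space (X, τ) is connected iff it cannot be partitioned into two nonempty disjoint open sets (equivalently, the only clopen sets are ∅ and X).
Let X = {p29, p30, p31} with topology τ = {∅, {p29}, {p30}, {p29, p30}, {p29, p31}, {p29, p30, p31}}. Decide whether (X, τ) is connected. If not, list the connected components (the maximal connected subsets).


(X, τ) is disconnected; components = [{p30}, {p29, p31}].

Find clopen sets (U ∈ τ with X ∖ U ∈ τ):
  U = ∅, X ∖ U = {p29, p30, p31} — both open, so U is clopen.
  U = {p30}, X ∖ U = {p29, p31} — both open, so U is clopen.
  U = {p29, p31}, X ∖ U = {p30} — both open, so U is clopen.
  U = {p29, p30, p31}, X ∖ U = ∅ — both open, so U is clopen.
Nontrivial clopen(s) exist: e.g. {p29, p31}. So (X, τ) is disconnected.
Compute connected components by grouping points that agree on all clopens:
  component: {p30}
  component: {p29, p31}


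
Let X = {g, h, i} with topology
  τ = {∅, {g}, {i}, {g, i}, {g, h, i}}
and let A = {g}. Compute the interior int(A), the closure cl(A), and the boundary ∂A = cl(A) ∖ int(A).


int(A) = {g}, cl(A) = {g, h}, ∂A = {h}.

Closed sets in (X, τ) are complements of opens:
  closed(X, τ) = {∅, {h}, {g, h}, {h, i}, {g, h, i}}.
int(A) = ⋃ {U ∈ τ : U ⊆ A}. Opens contained in A: ∅, {g}.
Taking the union of these: int(A) = {g}.
cl(A) = ⋂ {C closed : A ⊆ C}. Closed sets containing A: {g, h}, {g, h, i}.
Intersecting these: cl(A) = {g, h}.
∂A = cl(A) ∖ int(A) = {g, h} ∖ {g} = {h}.


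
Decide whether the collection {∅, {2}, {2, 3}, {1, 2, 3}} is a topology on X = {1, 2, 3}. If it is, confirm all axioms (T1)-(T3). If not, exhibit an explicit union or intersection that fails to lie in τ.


τ IS a topology on X.

Axiom (T1): ∅ ∈ τ? Yes; X ∈ τ? Yes.
Axiom (T2/T3): check pairwise unions and intersections of members of τ.
All pairwise intersections and unions checked — each lies in τ. Therefore τ satisfies (T1), (T2), (T3): it IS a topology on X.


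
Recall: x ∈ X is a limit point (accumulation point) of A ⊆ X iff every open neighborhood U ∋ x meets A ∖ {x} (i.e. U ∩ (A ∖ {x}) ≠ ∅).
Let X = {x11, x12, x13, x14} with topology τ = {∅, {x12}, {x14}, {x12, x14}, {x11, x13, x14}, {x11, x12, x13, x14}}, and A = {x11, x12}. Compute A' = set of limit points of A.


A' = {x13}

For each x ∈ X, list the open sets U ∈ τ with x ∈ U, then check whether U ∩ (A ∖ {x}) ≠ ∅ for every such U.
  x = x11: open {x11, x13, x14} ∋ x has {x11, x13, x14} ∩ (A ∖ {x11}) = ∅, so x is NOT a limit point.
  x = x12: open {x12} ∋ x has {x12} ∩ (A ∖ {x12}) = ∅, so x is NOT a limit point.
  x = x13: opens ∋ x are {x11, x13, x14}, {x11, x12, x13, x14}; each meets A ∖ {x13}, so x IS a limit point.
  x = x14: open {x14} ∋ x has {x14} ∩ (A ∖ {x14}) = ∅, so x is NOT a limit point.
Collecting: A' = {x13}.


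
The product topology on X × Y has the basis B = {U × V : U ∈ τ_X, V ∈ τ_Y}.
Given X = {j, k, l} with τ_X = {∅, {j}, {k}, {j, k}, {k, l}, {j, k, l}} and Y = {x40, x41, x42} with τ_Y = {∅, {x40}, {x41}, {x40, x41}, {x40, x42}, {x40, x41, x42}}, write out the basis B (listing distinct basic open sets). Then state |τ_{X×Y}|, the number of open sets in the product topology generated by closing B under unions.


Basis B = {∅ × ∅, {j} × {x40}, {j} × {x41}, {k} × {x40}, {k} × {x41}, {j} × {x40, x41}, {j} × {x40, x42}, {j, k} × {x40}, {j, k} × {x41}, {k} × {x40, x41}, {k} × {x40, x42}, {k, l} × {x40}, {k, l} × {x41}, {j} × {x40, x41, x42}, {j, k, l} × {x40}, {j, k, l} × {x41}, {k} × {x40, x41, x42}, {j, k} × {x40, x41}, {j, k} × {x40, x42}, {k, l} × {x40, x41}, {k, l} × {x40, x42}, {j, k} × {x40, x41, x42}, {j, k, l} × {x40, x41}, {j, k, l} × {x40, x42}, {k, l} × {x40, x41, x42}, {j, k, l} × {x40, x41, x42}}; |τ_{X×Y}| = 108.

Enumerate products U × V with U ∈ τ_X, V ∈ τ_Y (deduplicated):
  ∅ × ∅ = {} (∅)
  {j} × {x40} = {(j,x40)}
  {j} × {x41} = {(j,x41)}
  {k} × {x40} = {(k,x40)}
  {k} × {x41} = {(k,x41)}
  {j} × {x40, x41} = {(j,x40), (j,x41)}
  {j} × {x40, x42} = {(j,x40), (j,x42)}
  {j, k} × {x40} = {(j,x40), (k,x40)}
  {j, k} × {x41} = {(j,x41), (k,x41)}
  {k} × {x40, x41} = {(k,x40), (k,x41)}
  {k} × {x40, x42} = {(k,x40), (k,x42)}
  {k, l} × {x40} = {(k,x40), (l,x40)}
  {k, l} × {x41} = {(k,x41), (l,x41)}
  {j} × {x40, x41, x42} = {(j,x40), (j,x41), (j,x42)}
  {j, k, l} × {x40} = {(j,x40), (k,x40), (l,x40)}
  {j, k, l} × {x41} = {(j,x41), (k,x41), (l,x41)}
  {k} × {x40, x41, x42} = {(k,x40), (k,x41), (k,x42)}
  {j, k} × {x40, x41} = {(j,x40), (j,x41), (k,x40), (k,x41)}
  {j, k} × {x40, x42} = {(j,x40), (j,x42), (k,x40), (k,x42)}
  {k, l} × {x40, x41} = {(k,x40), (k,x41), (l,x40), (l,x41)}
  {k, l} × {x40, x42} = {(k,x40), (k,x42), (l,x40), (l,x42)}
  {j, k} × {x40, x41, x42} = {(j,x40), (j,x41), (j,x42), (k,x40), (k,x41), (k,x42)}
  {j, k, l} × {x40, x41} = {(j,x40), (j,x41), (k,x40), (k,x41), (l,x40), (l,x41)}
  {j, k, l} × {x40, x42} = {(j,x40), (j,x42), (k,x40), (k,x42), (l,x40), (l,x42)}
  {k, l} × {x40, x41, x42} = {(k,x40), (k,x41), (k,x42), (l,x40), (l,x41), (l,x42)}
  {j, k, l} × {x40, x41, x42} = {(j,x40), (j,x41), (j,x42), (k,x40), (k,x41), (k,x42), (l,x40), (l,x41), (l,x42)}
These 26 distinct sets form the basis B.
Close under arbitrary unions to get τ_{X×Y}; counting gives |τ_{X×Y}| = 108.


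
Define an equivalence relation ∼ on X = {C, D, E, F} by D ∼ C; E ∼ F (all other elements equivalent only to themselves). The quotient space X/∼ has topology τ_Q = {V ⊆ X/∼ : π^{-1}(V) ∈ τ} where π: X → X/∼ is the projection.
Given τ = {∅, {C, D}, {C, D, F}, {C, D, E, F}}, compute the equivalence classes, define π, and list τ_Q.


X/∼ = {[C=D], [E=F]}; |τ_Q| = 3.

Equivalence classes: [C=D], [E=F].
Quotient map π: X → X/∼ sends C ↦ [C=D], D ↦ [C=D], E ↦ [E=F], F ↦ [E=F].
For each subset V ⊆ X/∼, compute π^{-1}(V) ⊆ X and check whether π^{-1}(V) ∈ τ. V is open in τ_Q iff π^{-1}(V) ∈ τ.
  V = {}: π^{-1}(V) = ∅ ∈ τ ✓.
  V = {[C=D]}: π^{-1}(V) = {C, D} ∈ τ ✓.
  V = {[E=F]}: π^{-1}(V) = {E, F} ∉ τ ✗.
  V = {[C=D], [E=F]}: π^{-1}(V) = {C, D, E, F} ∈ τ ✓.
Open sets in the quotient: τ_Q = {{}, {[C=D]}, {[C=D], [E=F]}} (3 elements).


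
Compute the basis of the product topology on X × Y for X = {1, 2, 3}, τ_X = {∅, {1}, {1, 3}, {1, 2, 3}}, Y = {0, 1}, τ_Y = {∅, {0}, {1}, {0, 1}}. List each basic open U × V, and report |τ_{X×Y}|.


Basis B = {∅ × ∅, {1} × {0}, {1} × {1}, {1} × {0, 1}, {1, 3} × {0}, {1, 3} × {1}, {1, 2, 3} × {0}, {1, 2, 3} × {1}, {1, 3} × {0, 1}, {1, 2, 3} × {0, 1}}; |τ_{X×Y}| = 16.

Enumerate products U × V with U ∈ τ_X, V ∈ τ_Y (deduplicated):
  ∅ × ∅ = {} (∅)
  {1} × {0} = {(1,0)}
  {1} × {1} = {(1,1)}
  {1} × {0, 1} = {(1,0), (1,1)}
  {1, 3} × {0} = {(1,0), (3,0)}
  {1, 3} × {1} = {(1,1), (3,1)}
  {1, 2, 3} × {0} = {(1,0), (2,0), (3,0)}
  {1, 2, 3} × {1} = {(1,1), (2,1), (3,1)}
  {1, 3} × {0, 1} = {(1,0), (1,1), (3,0), (3,1)}
  {1, 2, 3} × {0, 1} = {(1,0), (1,1), (2,0), (2,1), (3,0), (3,1)}
These 10 distinct sets form the basis B.
Close under arbitrary unions to get τ_{X×Y}; counting gives |τ_{X×Y}| = 16.


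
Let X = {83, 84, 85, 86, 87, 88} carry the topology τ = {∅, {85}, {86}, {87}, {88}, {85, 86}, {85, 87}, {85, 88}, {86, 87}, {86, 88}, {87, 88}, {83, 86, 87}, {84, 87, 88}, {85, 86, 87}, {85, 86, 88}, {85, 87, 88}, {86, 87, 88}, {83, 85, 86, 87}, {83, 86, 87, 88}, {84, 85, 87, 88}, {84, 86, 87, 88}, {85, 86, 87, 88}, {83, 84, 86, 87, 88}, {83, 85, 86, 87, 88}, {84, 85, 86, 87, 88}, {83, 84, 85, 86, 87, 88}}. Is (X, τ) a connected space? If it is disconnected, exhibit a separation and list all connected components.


(X, τ) is disconnected; components = [{85}, {83, 84, 86, 87, 88}].

Find clopen sets (U ∈ τ with X ∖ U ∈ τ):
  U = ∅, X ∖ U = {83, 84, 85, 86, 87, 88} — both open, so U is clopen.
  U = {85}, X ∖ U = {83, 84, 86, 87, 88} — both open, so U is clopen.
  U = {83, 84, 86, 87, 88}, X ∖ U = {85} — both open, so U is clopen.
  U = {83, 84, 85, 86, 87, 88}, X ∖ U = ∅ — both open, so U is clopen.
Nontrivial clopen(s) exist: e.g. {85}. So (X, τ) is disconnected.
Compute connected components by grouping points that agree on all clopens:
  component: {85}
  component: {83, 84, 86, 87, 88}


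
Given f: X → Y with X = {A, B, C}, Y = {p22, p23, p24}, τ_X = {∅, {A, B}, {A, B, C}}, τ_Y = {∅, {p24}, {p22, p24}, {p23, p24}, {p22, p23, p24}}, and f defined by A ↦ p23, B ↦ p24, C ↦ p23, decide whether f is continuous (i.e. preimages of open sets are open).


f is NOT continuous.

Compute f^{-1}(U) for each U ∈ τ_Y:
  U = ∅: f^{-1}(U) = ∅ ∈ τ_X ✓.
  U = {p24}: f^{-1}(U) = {B} ∉ τ_X ✗.
  U = {p22, p24}: f^{-1}(U) = {B} ∉ τ_X ✗.
  U = {p23, p24}: f^{-1}(U) = {A, B, C} ∈ τ_X ✓.
  U = {p22, p23, p24}: f^{-1}(U) = {A, B, C} ∈ τ_X ✓.
Found U = {p24} with f^{-1}(U) = {B} not in τ_X. Therefore f is NOT continuous.


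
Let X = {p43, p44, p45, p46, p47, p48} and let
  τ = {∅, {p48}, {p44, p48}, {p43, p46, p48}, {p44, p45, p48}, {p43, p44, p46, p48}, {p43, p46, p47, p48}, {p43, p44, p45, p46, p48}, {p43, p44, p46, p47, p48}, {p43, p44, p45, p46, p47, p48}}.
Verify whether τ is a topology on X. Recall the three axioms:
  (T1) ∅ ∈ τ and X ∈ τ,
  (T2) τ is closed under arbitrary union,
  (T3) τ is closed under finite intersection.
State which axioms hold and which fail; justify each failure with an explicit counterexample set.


τ IS a topology on X.

Axiom (T1): ∅ ∈ τ? Yes; X ∈ τ? Yes.
Axiom (T2/T3): check pairwise unions and intersections of members of τ.
All pairwise intersections and unions checked — each lies in τ. Therefore τ satisfies (T1), (T2), (T3): it IS a topology on X.


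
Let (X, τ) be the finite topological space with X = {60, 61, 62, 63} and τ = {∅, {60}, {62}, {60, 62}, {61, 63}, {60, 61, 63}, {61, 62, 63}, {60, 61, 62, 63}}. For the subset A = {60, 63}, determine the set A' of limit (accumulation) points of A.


A' = {61}

For each x ∈ X, list the open sets U ∈ τ with x ∈ U, then check whether U ∩ (A ∖ {x}) ≠ ∅ for every such U.
  x = 60: open {60} ∋ x has {60} ∩ (A ∖ {60}) = ∅, so x is NOT a limit point.
  x = 61: opens ∋ x are {61, 63}, {60, 61, 63}, {61, 62, 63}, {60, 61, 62, 63}; each meets A ∖ {61}, so x IS a limit point.
  x = 62: open {62} ∋ x has {62} ∩ (A ∖ {62}) = ∅, so x is NOT a limit point.
  x = 63: open {61, 63} ∋ x has {61, 63} ∩ (A ∖ {63}) = ∅, so x is NOT a limit point.
Collecting: A' = {61}.


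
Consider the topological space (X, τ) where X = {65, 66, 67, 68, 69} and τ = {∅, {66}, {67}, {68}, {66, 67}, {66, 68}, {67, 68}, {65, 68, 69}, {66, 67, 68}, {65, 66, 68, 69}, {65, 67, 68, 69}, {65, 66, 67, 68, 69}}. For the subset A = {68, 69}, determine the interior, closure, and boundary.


int(A) = {68}, cl(A) = {65, 68, 69}, ∂A = {65, 69}.

Closed sets in (X, τ) are complements of opens:
  closed(X, τ) = {∅, {66}, {67}, {65, 69}, {66, 67}, {65, 66, 69}, {65, 67, 69}, {65, 68, 69}, {65, 66, 67, 69}, {65, 66, 68, 69}, {65, 67, 68, 69}, {65, 66, 67, 68, 69}}.
int(A) = ⋃ {U ∈ τ : U ⊆ A}. Opens contained in A: ∅, {68}.
Taking the union of these: int(A) = {68}.
cl(A) = ⋂ {C closed : A ⊆ C}. Closed sets containing A: {65, 68, 69}, {65, 66, 68, 69}, {65, 67, 68, 69}, {65, 66, 67, 68, 69}.
Intersecting these: cl(A) = {65, 68, 69}.
∂A = cl(A) ∖ int(A) = {65, 68, 69} ∖ {68} = {65, 69}.


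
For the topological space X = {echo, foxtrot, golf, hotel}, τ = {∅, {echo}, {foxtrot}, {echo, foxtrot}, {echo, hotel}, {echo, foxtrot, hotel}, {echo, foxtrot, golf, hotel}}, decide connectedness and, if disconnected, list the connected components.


(X, τ) is connected.

Find clopen sets (U ∈ τ with X ∖ U ∈ τ):
  U = ∅, X ∖ U = {echo, foxtrot, golf, hotel} — both open, so U is clopen.
  U = {echo, foxtrot, golf, hotel}, X ∖ U = ∅ — both open, so U is clopen.
Only trivial clopens (∅ and X) exist, so (X, τ) is connected.
Compute connected components by grouping points that agree on all clopens:
  component: {echo, foxtrot, golf, hotel}


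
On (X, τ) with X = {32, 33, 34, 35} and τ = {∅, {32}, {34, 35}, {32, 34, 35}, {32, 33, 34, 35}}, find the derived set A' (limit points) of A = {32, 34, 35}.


A' = {33, 34, 35}

For each x ∈ X, list the open sets U ∈ τ with x ∈ U, then check whether U ∩ (A ∖ {x}) ≠ ∅ for every such U.
  x = 32: open {32} ∋ x has {32} ∩ (A ∖ {32}) = ∅, so x is NOT a limit point.
  x = 33: opens ∋ x are {32, 33, 34, 35}; each meets A ∖ {33}, so x IS a limit point.
  x = 34: opens ∋ x are {34, 35}, {32, 34, 35}, {32, 33, 34, 35}; each meets A ∖ {34}, so x IS a limit point.
  x = 35: opens ∋ x are {34, 35}, {32, 34, 35}, {32, 33, 34, 35}; each meets A ∖ {35}, so x IS a limit point.
Collecting: A' = {33, 34, 35}.


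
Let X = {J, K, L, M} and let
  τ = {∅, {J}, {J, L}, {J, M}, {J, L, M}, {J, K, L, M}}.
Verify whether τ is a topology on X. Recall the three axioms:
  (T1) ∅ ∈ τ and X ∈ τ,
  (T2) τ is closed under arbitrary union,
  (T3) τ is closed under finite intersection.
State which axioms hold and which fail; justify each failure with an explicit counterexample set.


τ IS a topology on X.

Axiom (T1): ∅ ∈ τ? Yes; X ∈ τ? Yes.
Axiom (T2/T3): check pairwise unions and intersections of members of τ.
All pairwise intersections and unions checked — each lies in τ. Therefore τ satisfies (T1), (T2), (T3): it IS a topology on X.


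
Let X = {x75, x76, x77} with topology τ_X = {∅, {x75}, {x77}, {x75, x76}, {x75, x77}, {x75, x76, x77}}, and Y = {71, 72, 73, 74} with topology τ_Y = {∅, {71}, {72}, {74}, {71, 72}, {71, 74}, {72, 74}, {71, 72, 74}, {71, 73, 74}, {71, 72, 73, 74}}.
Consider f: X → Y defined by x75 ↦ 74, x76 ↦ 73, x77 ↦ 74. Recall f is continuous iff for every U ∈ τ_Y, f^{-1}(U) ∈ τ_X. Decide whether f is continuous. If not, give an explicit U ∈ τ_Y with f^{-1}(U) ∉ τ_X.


f IS continuous.

Compute f^{-1}(U) for each U ∈ τ_Y:
  U = ∅: f^{-1}(U) = ∅ ∈ τ_X ✓.
  U = {71}: f^{-1}(U) = ∅ ∈ τ_X ✓.
  U = {72}: f^{-1}(U) = ∅ ∈ τ_X ✓.
  U = {74}: f^{-1}(U) = {x75, x77} ∈ τ_X ✓.
  U = {71, 72}: f^{-1}(U) = ∅ ∈ τ_X ✓.
  U = {71, 74}: f^{-1}(U) = {x75, x77} ∈ τ_X ✓.
  U = {72, 74}: f^{-1}(U) = {x75, x77} ∈ τ_X ✓.
  U = {71, 72, 74}: f^{-1}(U) = {x75, x77} ∈ τ_X ✓.
  U = {71, 73, 74}: f^{-1}(U) = {x75, x76, x77} ∈ τ_X ✓.
  U = {71, 72, 73, 74}: f^{-1}(U) = {x75, x76, x77} ∈ τ_X ✓.
Every preimage lies in τ_X, so f IS continuous.


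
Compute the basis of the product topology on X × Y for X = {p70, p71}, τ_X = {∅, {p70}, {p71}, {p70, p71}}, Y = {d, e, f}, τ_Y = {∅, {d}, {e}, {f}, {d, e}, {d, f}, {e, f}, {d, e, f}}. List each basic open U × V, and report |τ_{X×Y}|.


Basis B = {∅ × ∅, {p70} × {d}, {p70} × {e}, {p70} × {f}, {p71} × {d}, {p71} × {e}, {p71} × {f}, {p70} × {d, e}, {p70} × {d, f}, {p70, p71} × {d}, {p70} × {e, f}, {p70, p71} × {e}, {p70, p71} × {f}, {p71} × {d, e}, {p71} × {d, f}, {p71} × {e, f}, {p70} × {d, e, f}, {p71} × {d, e, f}, {p70, p71} × {d, e}, {p70, p71} × {d, f}, {p70, p71} × {e, f}, {p70, p71} × {d, e, f}}; |τ_{X×Y}| = 64.

Enumerate products U × V with U ∈ τ_X, V ∈ τ_Y (deduplicated):
  ∅ × ∅ = {} (∅)
  {p70} × {d} = {(p70,d)}
  {p70} × {e} = {(p70,e)}
  {p70} × {f} = {(p70,f)}
  {p71} × {d} = {(p71,d)}
  {p71} × {e} = {(p71,e)}
  {p71} × {f} = {(p71,f)}
  {p70} × {d, e} = {(p70,d), (p70,e)}
  {p70} × {d, f} = {(p70,d), (p70,f)}
  {p70, p71} × {d} = {(p70,d), (p71,d)}
  {p70} × {e, f} = {(p70,e), (p70,f)}
  {p70, p71} × {e} = {(p70,e), (p71,e)}
  {p70, p71} × {f} = {(p70,f), (p71,f)}
  {p71} × {d, e} = {(p71,d), (p71,e)}
  {p71} × {d, f} = {(p71,d), (p71,f)}
  {p71} × {e, f} = {(p71,e), (p71,f)}
  {p70} × {d, e, f} = {(p70,d), (p70,e), (p70,f)}
  {p71} × {d, e, f} = {(p71,d), (p71,e), (p71,f)}
  {p70, p71} × {d, e} = {(p70,d), (p70,e), (p71,d), (p71,e)}
  {p70, p71} × {d, f} = {(p70,d), (p70,f), (p71,d), (p71,f)}
  {p70, p71} × {e, f} = {(p70,e), (p70,f), (p71,e), (p71,f)}
  {p70, p71} × {d, e, f} = {(p70,d), (p70,e), (p70,f), (p71,d), (p71,e), (p71,f)}
These 22 distinct sets form the basis B.
Close under arbitrary unions to get τ_{X×Y}; counting gives |τ_{X×Y}| = 64.


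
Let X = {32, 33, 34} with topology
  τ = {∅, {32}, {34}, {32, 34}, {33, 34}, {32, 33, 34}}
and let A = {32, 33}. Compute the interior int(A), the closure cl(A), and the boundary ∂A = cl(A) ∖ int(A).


int(A) = {32}, cl(A) = {32, 33}, ∂A = {33}.

Closed sets in (X, τ) are complements of opens:
  closed(X, τ) = {∅, {32}, {33}, {32, 33}, {33, 34}, {32, 33, 34}}.
int(A) = ⋃ {U ∈ τ : U ⊆ A}. Opens contained in A: ∅, {32}.
Taking the union of these: int(A) = {32}.
cl(A) = ⋂ {C closed : A ⊆ C}. Closed sets containing A: {32, 33}, {32, 33, 34}.
Intersecting these: cl(A) = {32, 33}.
∂A = cl(A) ∖ int(A) = {32, 33} ∖ {32} = {33}.


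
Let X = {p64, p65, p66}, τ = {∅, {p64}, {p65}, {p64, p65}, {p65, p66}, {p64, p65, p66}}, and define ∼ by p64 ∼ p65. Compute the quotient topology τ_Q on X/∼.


X/∼ = {[p64=p65], [p66]}; |τ_Q| = 3.

Equivalence classes: [p64=p65], [p66].
Quotient map π: X → X/∼ sends p64 ↦ [p64=p65], p65 ↦ [p64=p65], p66 ↦ [p66].
For each subset V ⊆ X/∼, compute π^{-1}(V) ⊆ X and check whether π^{-1}(V) ∈ τ. V is open in τ_Q iff π^{-1}(V) ∈ τ.
  V = {}: π^{-1}(V) = ∅ ∈ τ ✓.
  V = {[p64=p65]}: π^{-1}(V) = {p64, p65} ∈ τ ✓.
  V = {[p66]}: π^{-1}(V) = {p66} ∉ τ ✗.
  V = {[p64=p65], [p66]}: π^{-1}(V) = {p64, p65, p66} ∈ τ ✓.
Open sets in the quotient: τ_Q = {{}, {[p64=p65]}, {[p64=p65], [p66]}} (3 elements).


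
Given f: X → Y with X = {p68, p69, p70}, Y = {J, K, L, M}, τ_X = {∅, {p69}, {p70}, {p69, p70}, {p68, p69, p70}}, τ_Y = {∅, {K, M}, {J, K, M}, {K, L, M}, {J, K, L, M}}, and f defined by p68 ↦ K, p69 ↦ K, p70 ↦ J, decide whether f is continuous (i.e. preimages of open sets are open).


f is NOT continuous.

Compute f^{-1}(U) for each U ∈ τ_Y:
  U = ∅: f^{-1}(U) = ∅ ∈ τ_X ✓.
  U = {K, M}: f^{-1}(U) = {p68, p69} ∉ τ_X ✗.
  U = {J, K, M}: f^{-1}(U) = {p68, p69, p70} ∈ τ_X ✓.
  U = {K, L, M}: f^{-1}(U) = {p68, p69} ∉ τ_X ✗.
  U = {J, K, L, M}: f^{-1}(U) = {p68, p69, p70} ∈ τ_X ✓.
Found U = {K, M} with f^{-1}(U) = {p68, p69} not in τ_X. Therefore f is NOT continuous.


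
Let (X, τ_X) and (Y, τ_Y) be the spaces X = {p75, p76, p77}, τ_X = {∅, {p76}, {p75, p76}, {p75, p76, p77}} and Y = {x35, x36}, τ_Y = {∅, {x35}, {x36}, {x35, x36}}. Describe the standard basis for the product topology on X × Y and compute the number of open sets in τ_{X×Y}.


Basis B = {∅ × ∅, {p76} × {x35}, {p76} × {x36}, {p75, p76} × {x35}, {p75, p76} × {x36}, {p76} × {x35, x36}, {p75, p76, p77} × {x35}, {p75, p76, p77} × {x36}, {p75, p76} × {x35, x36}, {p75, p76, p77} × {x35, x36}}; |τ_{X×Y}| = 16.

Enumerate products U × V with U ∈ τ_X, V ∈ τ_Y (deduplicated):
  ∅ × ∅ = {} (∅)
  {p76} × {x35} = {(p76,x35)}
  {p76} × {x36} = {(p76,x36)}
  {p75, p76} × {x35} = {(p75,x35), (p76,x35)}
  {p75, p76} × {x36} = {(p75,x36), (p76,x36)}
  {p76} × {x35, x36} = {(p76,x35), (p76,x36)}
  {p75, p76, p77} × {x35} = {(p75,x35), (p76,x35), (p77,x35)}
  {p75, p76, p77} × {x36} = {(p75,x36), (p76,x36), (p77,x36)}
  {p75, p76} × {x35, x36} = {(p75,x35), (p75,x36), (p76,x35), (p76,x36)}
  {p75, p76, p77} × {x35, x36} = {(p75,x35), (p75,x36), (p76,x35), (p76,x36), (p77,x35), (p77,x36)}
These 10 distinct sets form the basis B.
Close under arbitrary unions to get τ_{X×Y}; counting gives |τ_{X×Y}| = 16.
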